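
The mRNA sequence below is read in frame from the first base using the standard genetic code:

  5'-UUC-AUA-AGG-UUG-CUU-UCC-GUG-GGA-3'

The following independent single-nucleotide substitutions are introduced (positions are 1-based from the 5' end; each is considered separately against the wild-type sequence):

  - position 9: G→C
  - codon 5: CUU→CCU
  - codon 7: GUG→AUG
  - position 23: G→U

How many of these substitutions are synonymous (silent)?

Codon 3: AGG (Arg) → AGC (Ser) — missense.
Codon 5: CUU (Leu) → CCU (Pro) — missense.
Codon 7: GUG (Val) → AUG (Met) — missense.
Codon 8: GGA (Gly) → GUA (Val) — missense.
Synonymous: 0 of 4.

0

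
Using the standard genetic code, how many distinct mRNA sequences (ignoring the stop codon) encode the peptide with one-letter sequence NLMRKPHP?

4608

Asn: 2 codons.
Leu: 6 codons.
Met: 1 codon.
Arg: 6 codons.
Lys: 2 codons.
Pro: 4 codons.
His: 2 codons.
Pro: 4 codons.
2 × 6 × 1 × 6 × 2 × 4 × 2 × 4 = 4608.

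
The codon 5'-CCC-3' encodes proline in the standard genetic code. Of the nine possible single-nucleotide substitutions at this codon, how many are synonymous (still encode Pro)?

Position 1: none → 0 synonymous.
Position 2: none → 0 synonymous.
Position 3: CCU, CCA, CCG → 3 synonymous.
Total: 0 + 0 + 3 = 3.

3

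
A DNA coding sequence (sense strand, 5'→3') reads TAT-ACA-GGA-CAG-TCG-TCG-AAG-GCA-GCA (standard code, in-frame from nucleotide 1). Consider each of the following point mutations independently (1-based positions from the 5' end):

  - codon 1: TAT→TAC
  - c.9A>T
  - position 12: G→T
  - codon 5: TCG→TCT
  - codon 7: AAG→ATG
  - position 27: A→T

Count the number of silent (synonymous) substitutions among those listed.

Codon 1: TAT (Tyr) → TAC (Tyr) — synonymous.
Codon 3: GGA (Gly) → GGT (Gly) — synonymous.
Codon 4: CAG (Gln) → CAT (His) — missense.
Codon 5: TCG (Ser) → TCT (Ser) — synonymous.
Codon 7: AAG (Lys) → ATG (Met) — missense.
Codon 9: GCA (Ala) → GCT (Ala) — synonymous.
Synonymous: 4 of 6.

4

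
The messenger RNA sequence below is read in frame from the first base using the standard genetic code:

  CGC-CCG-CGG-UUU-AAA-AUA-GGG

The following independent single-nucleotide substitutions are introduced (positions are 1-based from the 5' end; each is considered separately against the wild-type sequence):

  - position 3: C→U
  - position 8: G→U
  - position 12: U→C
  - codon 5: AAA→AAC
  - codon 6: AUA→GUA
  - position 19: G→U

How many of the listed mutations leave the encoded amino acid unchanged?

Codon 1: CGC (Arg) → CGU (Arg) — synonymous.
Codon 3: CGG (Arg) → CUG (Leu) — missense.
Codon 4: UUU (Phe) → UUC (Phe) — synonymous.
Codon 5: AAA (Lys) → AAC (Asn) — missense.
Codon 6: AUA (Ile) → GUA (Val) — missense.
Codon 7: GGG (Gly) → UGG (Trp) — missense.
Synonymous: 2 of 6.

2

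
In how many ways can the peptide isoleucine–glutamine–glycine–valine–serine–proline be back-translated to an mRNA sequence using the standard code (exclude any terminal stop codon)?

2304

Ile: 3 codons.
Gln: 2 codons.
Gly: 4 codons.
Val: 4 codons.
Ser: 6 codons.
Pro: 4 codons.
3 × 2 × 4 × 4 × 6 × 4 = 2304.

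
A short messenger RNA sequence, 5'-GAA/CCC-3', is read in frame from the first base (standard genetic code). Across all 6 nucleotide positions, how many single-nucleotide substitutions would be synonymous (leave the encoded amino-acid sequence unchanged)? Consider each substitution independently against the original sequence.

Codon 1 (GAA, Glu): 1 synonymous substitution.
Codon 2 (CCC, Pro): 3 synonymous substitutions.
Total: 1 + 3 = 4.

4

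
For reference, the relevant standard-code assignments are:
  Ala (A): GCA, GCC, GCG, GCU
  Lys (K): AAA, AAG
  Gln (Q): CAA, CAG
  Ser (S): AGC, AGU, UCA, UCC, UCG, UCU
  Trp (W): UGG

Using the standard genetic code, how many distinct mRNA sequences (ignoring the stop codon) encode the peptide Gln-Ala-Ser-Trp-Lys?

96

Gln: 2 codons.
Ala: 4 codons.
Ser: 6 codons.
Trp: 1 codon.
Lys: 2 codons.
2 × 4 × 6 × 1 × 2 = 96.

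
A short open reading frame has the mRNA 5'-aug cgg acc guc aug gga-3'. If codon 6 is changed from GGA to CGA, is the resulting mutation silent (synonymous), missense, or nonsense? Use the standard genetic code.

missense

Position 16 falls in codon 6: GGA → Gly.
After the substitution the codon is CGA → Arg.
Gly ≠ Arg, so this is a missense mutation.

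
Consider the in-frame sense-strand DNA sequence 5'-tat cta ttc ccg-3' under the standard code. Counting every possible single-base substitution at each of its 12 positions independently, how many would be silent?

9

Codon 1 (TAT, Tyr): 1 synonymous substitution.
Codon 2 (CTA, Leu): 4 synonymous substitutions.
Codon 3 (TTC, Phe): 1 synonymous substitution.
Codon 4 (CCG, Pro): 3 synonymous substitutions.
Total: 1 + 4 + 1 + 3 = 9.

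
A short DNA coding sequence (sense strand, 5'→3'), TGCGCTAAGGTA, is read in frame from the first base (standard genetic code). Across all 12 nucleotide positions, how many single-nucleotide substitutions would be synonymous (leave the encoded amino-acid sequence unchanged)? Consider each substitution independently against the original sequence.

8

Codon 1 (TGC, Cys): 1 synonymous substitution.
Codon 2 (GCT, Ala): 3 synonymous substitutions.
Codon 3 (AAG, Lys): 1 synonymous substitution.
Codon 4 (GTA, Val): 3 synonymous substitutions.
Total: 1 + 3 + 1 + 3 = 8.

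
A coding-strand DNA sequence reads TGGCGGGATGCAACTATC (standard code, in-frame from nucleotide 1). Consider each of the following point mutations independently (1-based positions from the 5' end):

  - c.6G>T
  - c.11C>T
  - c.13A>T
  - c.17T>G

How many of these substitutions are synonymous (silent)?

1

Codon 2: CGG (Arg) → CGT (Arg) — synonymous.
Codon 4: GCA (Ala) → GTA (Val) — missense.
Codon 5: ACT (Thr) → TCT (Ser) — missense.
Codon 6: ATC (Ile) → AGC (Ser) — missense.
Synonymous: 1 of 4.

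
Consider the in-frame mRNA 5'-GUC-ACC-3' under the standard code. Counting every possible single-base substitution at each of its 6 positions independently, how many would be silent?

6

Codon 1 (GUC, Val): 3 synonymous substitutions.
Codon 2 (ACC, Thr): 3 synonymous substitutions.
Total: 3 + 3 = 6.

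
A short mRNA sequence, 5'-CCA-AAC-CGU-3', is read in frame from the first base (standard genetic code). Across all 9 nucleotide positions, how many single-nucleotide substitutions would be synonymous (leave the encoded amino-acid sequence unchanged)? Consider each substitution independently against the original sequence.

7

Codon 1 (CCA, Pro): 3 synonymous substitutions.
Codon 2 (AAC, Asn): 1 synonymous substitution.
Codon 3 (CGU, Arg): 3 synonymous substitutions.
Total: 3 + 1 + 3 = 7.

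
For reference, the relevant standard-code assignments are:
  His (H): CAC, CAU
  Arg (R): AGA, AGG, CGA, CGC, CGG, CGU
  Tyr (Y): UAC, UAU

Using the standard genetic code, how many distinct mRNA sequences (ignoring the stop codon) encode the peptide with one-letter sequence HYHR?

His: 2 codons.
Tyr: 2 codons.
His: 2 codons.
Arg: 6 codons.
2 × 2 × 2 × 6 = 48.

48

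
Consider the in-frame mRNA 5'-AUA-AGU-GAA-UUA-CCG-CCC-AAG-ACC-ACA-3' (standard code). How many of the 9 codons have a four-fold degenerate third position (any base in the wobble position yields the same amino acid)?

4

Codon 1 AUA (Ile): third position 3-fold.
Codon 2 AGU (Ser): third position 2-fold.
Codon 3 GAA (Glu): third position 2-fold.
Codon 4 UUA (Leu): third position 2-fold.
Codon 5 CCG (Pro): third position 4-fold.
Codon 6 CCC (Pro): third position 4-fold.
Codon 7 AAG (Lys): third position 2-fold.
Codon 8 ACC (Thr): third position 4-fold.
Codon 9 ACA (Thr): third position 4-fold.
Four-fold degenerate third positions: 4.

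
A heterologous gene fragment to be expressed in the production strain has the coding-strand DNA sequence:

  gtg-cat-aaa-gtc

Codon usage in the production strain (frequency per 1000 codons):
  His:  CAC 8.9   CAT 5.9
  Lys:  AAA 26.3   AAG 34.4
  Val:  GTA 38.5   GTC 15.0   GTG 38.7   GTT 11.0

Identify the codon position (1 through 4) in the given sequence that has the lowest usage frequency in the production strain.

2

Codon 1 GTG (Val): 38.7 per 1000.
Codon 2 CAT (His): 5.9 per 1000.
Codon 3 AAA (Lys): 26.3 per 1000.
Codon 4 GTC (Val): 15.0 per 1000.
Lowest frequency is 5.9 at codon 2.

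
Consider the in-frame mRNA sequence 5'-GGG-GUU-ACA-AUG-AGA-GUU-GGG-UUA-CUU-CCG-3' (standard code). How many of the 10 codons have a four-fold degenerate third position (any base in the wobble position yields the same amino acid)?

Codon 1 GGG (Gly): third position 4-fold.
Codon 2 GUU (Val): third position 4-fold.
Codon 3 ACA (Thr): third position 4-fold.
Codon 4 AUG (Met): third position 1-fold.
Codon 5 AGA (Arg): third position 2-fold.
Codon 6 GUU (Val): third position 4-fold.
Codon 7 GGG (Gly): third position 4-fold.
Codon 8 UUA (Leu): third position 2-fold.
Codon 9 CUU (Leu): third position 4-fold.
Codon 10 CCG (Pro): third position 4-fold.
Four-fold degenerate third positions: 7.

7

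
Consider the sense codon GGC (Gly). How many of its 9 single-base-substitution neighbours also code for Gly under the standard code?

Position 1: none → 0 synonymous.
Position 2: none → 0 synonymous.
Position 3: GGU, GGA, GGG → 3 synonymous.
Total: 0 + 0 + 3 = 3.

3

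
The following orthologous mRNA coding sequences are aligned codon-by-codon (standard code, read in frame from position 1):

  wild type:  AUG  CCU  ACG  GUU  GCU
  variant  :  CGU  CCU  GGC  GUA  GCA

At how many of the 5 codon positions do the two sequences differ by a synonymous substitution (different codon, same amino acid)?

2

Codon 1: AUG Met / CGU Arg — nonsynonymous.
Codon 2: CCU Pro / CCU Pro — identical.
Codon 3: ACG Thr / GGC Gly — nonsynonymous.
Codon 4: GUU Val / GUA Val — synonymous.
Codon 5: GCU Ala / GCA Ala — synonymous.
Synonymous differences: 2.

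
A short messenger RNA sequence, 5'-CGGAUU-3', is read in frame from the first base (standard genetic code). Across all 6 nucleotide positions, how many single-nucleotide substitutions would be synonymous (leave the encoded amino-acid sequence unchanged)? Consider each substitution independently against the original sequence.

Codon 1 (CGG, Arg): 4 synonymous substitutions.
Codon 2 (AUU, Ile): 2 synonymous substitutions.
Total: 4 + 2 = 6.

6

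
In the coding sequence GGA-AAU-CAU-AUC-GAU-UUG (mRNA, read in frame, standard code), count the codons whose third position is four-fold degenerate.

Codon 1 GGA (Gly): third position 4-fold.
Codon 2 AAU (Asn): third position 2-fold.
Codon 3 CAU (His): third position 2-fold.
Codon 4 AUC (Ile): third position 3-fold.
Codon 5 GAU (Asp): third position 2-fold.
Codon 6 UUG (Leu): third position 2-fold.
Four-fold degenerate third positions: 1.

1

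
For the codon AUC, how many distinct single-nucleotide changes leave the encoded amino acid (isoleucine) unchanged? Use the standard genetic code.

2

Position 1: none → 0 synonymous.
Position 2: none → 0 synonymous.
Position 3: AUU, AUA → 2 synonymous.
Total: 0 + 0 + 2 = 2.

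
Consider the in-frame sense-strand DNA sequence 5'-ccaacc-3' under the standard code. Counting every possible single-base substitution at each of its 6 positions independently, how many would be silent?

Codon 1 (CCA, Pro): 3 synonymous substitutions.
Codon 2 (ACC, Thr): 3 synonymous substitutions.
Total: 3 + 3 = 6.

6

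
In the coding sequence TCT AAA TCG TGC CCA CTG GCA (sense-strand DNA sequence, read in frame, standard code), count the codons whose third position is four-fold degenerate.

Codon 1 TCT (Ser): third position 4-fold.
Codon 2 AAA (Lys): third position 2-fold.
Codon 3 TCG (Ser): third position 4-fold.
Codon 4 TGC (Cys): third position 2-fold.
Codon 5 CCA (Pro): third position 4-fold.
Codon 6 CTG (Leu): third position 4-fold.
Codon 7 GCA (Ala): third position 4-fold.
Four-fold degenerate third positions: 5.

5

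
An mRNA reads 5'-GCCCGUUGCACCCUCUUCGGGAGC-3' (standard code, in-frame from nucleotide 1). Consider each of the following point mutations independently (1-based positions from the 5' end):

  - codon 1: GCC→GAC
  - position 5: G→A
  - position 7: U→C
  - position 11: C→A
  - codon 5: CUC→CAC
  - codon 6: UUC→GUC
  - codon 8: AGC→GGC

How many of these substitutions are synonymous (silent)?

0

Codon 1: GCC (Ala) → GAC (Asp) — missense.
Codon 2: CGU (Arg) → CAU (His) — missense.
Codon 3: UGC (Cys) → CGC (Arg) — missense.
Codon 4: ACC (Thr) → AAC (Asn) — missense.
Codon 5: CUC (Leu) → CAC (His) — missense.
Codon 6: UUC (Phe) → GUC (Val) — missense.
Codon 8: AGC (Ser) → GGC (Gly) — missense.
Synonymous: 0 of 7.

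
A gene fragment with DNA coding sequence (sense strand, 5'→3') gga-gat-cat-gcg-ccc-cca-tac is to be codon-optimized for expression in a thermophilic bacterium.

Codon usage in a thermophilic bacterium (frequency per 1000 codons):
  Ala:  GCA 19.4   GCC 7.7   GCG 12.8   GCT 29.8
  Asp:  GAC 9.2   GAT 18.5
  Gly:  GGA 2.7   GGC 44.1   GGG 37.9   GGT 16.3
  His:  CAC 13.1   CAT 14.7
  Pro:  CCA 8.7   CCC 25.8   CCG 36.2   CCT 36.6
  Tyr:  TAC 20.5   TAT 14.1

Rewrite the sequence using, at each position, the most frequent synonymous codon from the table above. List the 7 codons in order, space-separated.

Codon 1 (Gly): best is GGC at 44.1.
Codon 2 (Asp): best is GAT at 18.5.
Codon 3 (His): best is CAT at 14.7.
Codon 4 (Ala): best is GCT at 29.8.
Codon 5 (Pro): best is CCT at 36.6.
Codon 6 (Pro): best is CCT at 36.6.
Codon 7 (Tyr): best is TAC at 20.5.

GGC GAT CAT GCT CCT CCT TAC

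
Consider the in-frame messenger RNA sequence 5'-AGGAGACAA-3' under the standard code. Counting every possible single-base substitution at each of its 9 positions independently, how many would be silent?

Codon 1 (AGG, Arg): 2 synonymous substitutions.
Codon 2 (AGA, Arg): 2 synonymous substitutions.
Codon 3 (CAA, Gln): 1 synonymous substitution.
Total: 2 + 2 + 1 = 5.

5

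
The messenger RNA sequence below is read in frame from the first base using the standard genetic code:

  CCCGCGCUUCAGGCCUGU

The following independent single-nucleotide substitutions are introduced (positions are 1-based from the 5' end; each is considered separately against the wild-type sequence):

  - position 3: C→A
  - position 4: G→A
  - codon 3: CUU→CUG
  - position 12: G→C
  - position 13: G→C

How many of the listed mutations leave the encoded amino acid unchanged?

2

Codon 1: CCC (Pro) → CCA (Pro) — synonymous.
Codon 2: GCG (Ala) → ACG (Thr) — missense.
Codon 3: CUU (Leu) → CUG (Leu) — synonymous.
Codon 4: CAG (Gln) → CAC (His) — missense.
Codon 5: GCC (Ala) → CCC (Pro) — missense.
Synonymous: 2 of 5.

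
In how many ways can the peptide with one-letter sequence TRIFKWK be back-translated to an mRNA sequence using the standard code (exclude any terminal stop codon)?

Thr: 4 codons.
Arg: 6 codons.
Ile: 3 codons.
Phe: 2 codons.
Lys: 2 codons.
Trp: 1 codon.
Lys: 2 codons.
4 × 6 × 3 × 2 × 2 × 1 × 2 = 576.

576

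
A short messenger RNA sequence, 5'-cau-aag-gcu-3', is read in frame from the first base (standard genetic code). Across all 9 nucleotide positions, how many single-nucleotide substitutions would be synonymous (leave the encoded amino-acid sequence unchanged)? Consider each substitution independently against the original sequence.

5

Codon 1 (CAU, His): 1 synonymous substitution.
Codon 2 (AAG, Lys): 1 synonymous substitution.
Codon 3 (GCU, Ala): 3 synonymous substitutions.
Total: 1 + 1 + 3 = 5.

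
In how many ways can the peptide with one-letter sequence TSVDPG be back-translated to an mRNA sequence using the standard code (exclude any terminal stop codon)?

3072

Thr: 4 codons.
Ser: 6 codons.
Val: 4 codons.
Asp: 2 codons.
Pro: 4 codons.
Gly: 4 codons.
4 × 6 × 4 × 2 × 4 × 4 = 3072.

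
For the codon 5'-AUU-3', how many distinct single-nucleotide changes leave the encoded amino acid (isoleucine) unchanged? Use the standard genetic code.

2

Position 1: none → 0 synonymous.
Position 2: none → 0 synonymous.
Position 3: AUC, AUA → 2 synonymous.
Total: 0 + 0 + 2 = 2.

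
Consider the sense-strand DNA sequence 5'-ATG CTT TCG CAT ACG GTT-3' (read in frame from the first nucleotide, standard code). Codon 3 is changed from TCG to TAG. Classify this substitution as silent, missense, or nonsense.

Position 8 falls in codon 3: TCG → Ser.
After the substitution the codon is TAG → Stop.
The new codon is a stop codon, so this is a nonsense mutation.

nonsense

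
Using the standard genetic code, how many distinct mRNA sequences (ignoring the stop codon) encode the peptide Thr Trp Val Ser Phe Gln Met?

384

Thr: 4 codons.
Trp: 1 codon.
Val: 4 codons.
Ser: 6 codons.
Phe: 2 codons.
Gln: 2 codons.
Met: 1 codon.
4 × 1 × 4 × 6 × 2 × 2 × 1 = 384.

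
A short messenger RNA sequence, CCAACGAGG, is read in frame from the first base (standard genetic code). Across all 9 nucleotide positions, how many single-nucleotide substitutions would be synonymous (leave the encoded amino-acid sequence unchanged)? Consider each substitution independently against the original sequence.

Codon 1 (CCA, Pro): 3 synonymous substitutions.
Codon 2 (ACG, Thr): 3 synonymous substitutions.
Codon 3 (AGG, Arg): 2 synonymous substitutions.
Total: 3 + 3 + 2 = 8.

8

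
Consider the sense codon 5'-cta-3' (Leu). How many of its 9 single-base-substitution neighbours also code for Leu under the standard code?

Position 1: TTA → 1 synonymous.
Position 2: none → 0 synonymous.
Position 3: CTT, CTC, CTG → 3 synonymous.
Total: 1 + 0 + 3 = 4.

4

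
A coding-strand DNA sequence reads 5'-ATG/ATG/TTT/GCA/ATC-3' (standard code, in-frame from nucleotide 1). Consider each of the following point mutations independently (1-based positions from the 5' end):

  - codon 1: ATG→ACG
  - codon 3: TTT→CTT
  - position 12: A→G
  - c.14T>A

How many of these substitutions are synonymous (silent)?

Codon 1: ATG (Met) → ACG (Thr) — missense.
Codon 3: TTT (Phe) → CTT (Leu) — missense.
Codon 4: GCA (Ala) → GCG (Ala) — synonymous.
Codon 5: ATC (Ile) → AAC (Asn) — missense.
Synonymous: 1 of 4.

1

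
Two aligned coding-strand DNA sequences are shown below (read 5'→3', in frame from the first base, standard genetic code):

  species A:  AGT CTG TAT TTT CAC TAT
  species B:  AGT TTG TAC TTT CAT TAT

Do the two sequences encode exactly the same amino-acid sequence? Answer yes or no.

yes

Codon 1: AGT Ser / AGT Ser — identical.
Codon 2: CTG Leu / TTG Leu — synonymous.
Codon 3: TAT Tyr / TAC Tyr — synonymous.
Codon 4: TTT Phe / TTT Phe — identical.
Codon 5: CAC His / CAT His — synonymous.
Codon 6: TAT Tyr / TAT Tyr — identical.
Nonsynonymous differences: 0 → same protein.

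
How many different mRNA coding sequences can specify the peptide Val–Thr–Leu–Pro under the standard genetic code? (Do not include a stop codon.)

Val: 4 codons.
Thr: 4 codons.
Leu: 6 codons.
Pro: 4 codons.
4 × 4 × 6 × 4 = 384.

384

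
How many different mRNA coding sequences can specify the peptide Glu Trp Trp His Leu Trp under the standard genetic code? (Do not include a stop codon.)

24

Glu: 2 codons.
Trp: 1 codon.
Trp: 1 codon.
His: 2 codons.
Leu: 6 codons.
Trp: 1 codon.
2 × 1 × 1 × 2 × 6 × 1 = 24.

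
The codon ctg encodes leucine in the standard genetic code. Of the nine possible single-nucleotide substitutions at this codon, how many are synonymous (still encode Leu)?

4

Position 1: TTG → 1 synonymous.
Position 2: none → 0 synonymous.
Position 3: CTT, CTC, CTA → 3 synonymous.
Total: 1 + 0 + 3 = 4.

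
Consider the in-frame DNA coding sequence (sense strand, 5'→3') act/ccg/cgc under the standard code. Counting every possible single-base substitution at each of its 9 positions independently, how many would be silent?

Codon 1 (ACT, Thr): 3 synonymous substitutions.
Codon 2 (CCG, Pro): 3 synonymous substitutions.
Codon 3 (CGC, Arg): 3 synonymous substitutions.
Total: 3 + 3 + 3 = 9.

9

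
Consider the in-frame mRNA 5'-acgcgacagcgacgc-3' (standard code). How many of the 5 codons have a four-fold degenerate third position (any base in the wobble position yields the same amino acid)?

Codon 1 ACG (Thr): third position 4-fold.
Codon 2 CGA (Arg): third position 4-fold.
Codon 3 CAG (Gln): third position 2-fold.
Codon 4 CGA (Arg): third position 4-fold.
Codon 5 CGC (Arg): third position 4-fold.
Four-fold degenerate third positions: 4.

4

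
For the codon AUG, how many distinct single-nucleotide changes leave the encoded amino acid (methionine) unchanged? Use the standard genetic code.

0

Position 1: none → 0 synonymous.
Position 2: none → 0 synonymous.
Position 3: none → 0 synonymous.
Total: 0 + 0 + 0 = 0.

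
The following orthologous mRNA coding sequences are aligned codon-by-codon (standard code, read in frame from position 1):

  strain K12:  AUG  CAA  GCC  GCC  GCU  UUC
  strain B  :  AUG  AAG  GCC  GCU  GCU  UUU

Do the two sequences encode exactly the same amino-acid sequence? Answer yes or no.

Codon 1: AUG Met / AUG Met — identical.
Codon 2: CAA Gln / AAG Lys — nonsynonymous.
Codon 3: GCC Ala / GCC Ala — identical.
Codon 4: GCC Ala / GCU Ala — synonymous.
Codon 5: GCU Ala / GCU Ala — identical.
Codon 6: UUC Phe / UUU Phe — synonymous.
Nonsynonymous differences: 1 → different protein.

no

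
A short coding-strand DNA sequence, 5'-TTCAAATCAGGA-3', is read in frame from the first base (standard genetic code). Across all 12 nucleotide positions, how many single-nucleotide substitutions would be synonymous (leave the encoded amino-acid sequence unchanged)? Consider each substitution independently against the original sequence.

8

Codon 1 (TTC, Phe): 1 synonymous substitution.
Codon 2 (AAA, Lys): 1 synonymous substitution.
Codon 3 (TCA, Ser): 3 synonymous substitutions.
Codon 4 (GGA, Gly): 3 synonymous substitutions.
Total: 1 + 1 + 3 + 3 = 8.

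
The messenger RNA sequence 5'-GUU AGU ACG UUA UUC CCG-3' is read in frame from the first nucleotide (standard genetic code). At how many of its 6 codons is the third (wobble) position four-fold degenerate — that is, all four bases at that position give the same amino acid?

Codon 1 GUU (Val): third position 4-fold.
Codon 2 AGU (Ser): third position 2-fold.
Codon 3 ACG (Thr): third position 4-fold.
Codon 4 UUA (Leu): third position 2-fold.
Codon 5 UUC (Phe): third position 2-fold.
Codon 6 CCG (Pro): third position 4-fold.
Four-fold degenerate third positions: 3.

3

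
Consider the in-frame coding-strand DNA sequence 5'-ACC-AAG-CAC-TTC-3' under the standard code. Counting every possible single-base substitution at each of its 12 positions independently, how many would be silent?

Codon 1 (ACC, Thr): 3 synonymous substitutions.
Codon 2 (AAG, Lys): 1 synonymous substitution.
Codon 3 (CAC, His): 1 synonymous substitution.
Codon 4 (TTC, Phe): 1 synonymous substitution.
Total: 3 + 1 + 1 + 1 = 6.

6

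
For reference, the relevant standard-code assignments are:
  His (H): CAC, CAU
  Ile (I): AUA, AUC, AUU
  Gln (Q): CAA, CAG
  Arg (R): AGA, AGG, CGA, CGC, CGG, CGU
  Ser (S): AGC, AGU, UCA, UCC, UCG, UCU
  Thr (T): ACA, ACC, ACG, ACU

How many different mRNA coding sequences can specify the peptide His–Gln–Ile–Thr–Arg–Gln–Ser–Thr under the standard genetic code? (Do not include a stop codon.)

13824

His: 2 codons.
Gln: 2 codons.
Ile: 3 codons.
Thr: 4 codons.
Arg: 6 codons.
Gln: 2 codons.
Ser: 6 codons.
Thr: 4 codons.
2 × 2 × 3 × 4 × 6 × 2 × 6 × 4 = 13824.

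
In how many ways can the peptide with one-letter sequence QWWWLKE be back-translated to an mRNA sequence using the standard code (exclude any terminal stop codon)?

Gln: 2 codons.
Trp: 1 codon.
Trp: 1 codon.
Trp: 1 codon.
Leu: 6 codons.
Lys: 2 codons.
Glu: 2 codons.
2 × 1 × 1 × 1 × 6 × 2 × 2 = 48.

48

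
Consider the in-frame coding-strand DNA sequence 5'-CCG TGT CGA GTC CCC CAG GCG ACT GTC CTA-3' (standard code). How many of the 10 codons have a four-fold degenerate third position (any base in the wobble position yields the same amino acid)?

Codon 1 CCG (Pro): third position 4-fold.
Codon 2 TGT (Cys): third position 2-fold.
Codon 3 CGA (Arg): third position 4-fold.
Codon 4 GTC (Val): third position 4-fold.
Codon 5 CCC (Pro): third position 4-fold.
Codon 6 CAG (Gln): third position 2-fold.
Codon 7 GCG (Ala): third position 4-fold.
Codon 8 ACT (Thr): third position 4-fold.
Codon 9 GTC (Val): third position 4-fold.
Codon 10 CTA (Leu): third position 4-fold.
Four-fold degenerate third positions: 8.

8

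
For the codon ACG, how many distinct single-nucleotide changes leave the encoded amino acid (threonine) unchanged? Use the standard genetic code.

3

Position 1: none → 0 synonymous.
Position 2: none → 0 synonymous.
Position 3: ACU, ACC, ACA → 3 synonymous.
Total: 0 + 0 + 3 = 3.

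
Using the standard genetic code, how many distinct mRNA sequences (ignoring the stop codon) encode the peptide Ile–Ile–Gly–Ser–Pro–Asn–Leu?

10368

Ile: 3 codons.
Ile: 3 codons.
Gly: 4 codons.
Ser: 6 codons.
Pro: 4 codons.
Asn: 2 codons.
Leu: 6 codons.
3 × 3 × 4 × 6 × 4 × 2 × 6 = 10368.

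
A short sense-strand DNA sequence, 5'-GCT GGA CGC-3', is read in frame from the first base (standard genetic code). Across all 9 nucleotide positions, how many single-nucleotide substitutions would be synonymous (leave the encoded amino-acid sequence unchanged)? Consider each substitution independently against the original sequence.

Codon 1 (GCT, Ala): 3 synonymous substitutions.
Codon 2 (GGA, Gly): 3 synonymous substitutions.
Codon 3 (CGC, Arg): 3 synonymous substitutions.
Total: 3 + 3 + 3 = 9.

9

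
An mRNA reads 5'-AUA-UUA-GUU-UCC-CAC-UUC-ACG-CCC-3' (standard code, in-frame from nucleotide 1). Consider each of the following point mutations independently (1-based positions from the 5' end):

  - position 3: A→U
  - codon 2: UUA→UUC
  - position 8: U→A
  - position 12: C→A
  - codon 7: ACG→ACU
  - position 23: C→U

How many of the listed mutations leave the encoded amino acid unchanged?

Codon 1: AUA (Ile) → AUU (Ile) — synonymous.
Codon 2: UUA (Leu) → UUC (Phe) — missense.
Codon 3: GUU (Val) → GAU (Asp) — missense.
Codon 4: UCC (Ser) → UCA (Ser) — synonymous.
Codon 7: ACG (Thr) → ACU (Thr) — synonymous.
Codon 8: CCC (Pro) → CUC (Leu) — missense.
Synonymous: 3 of 6.

3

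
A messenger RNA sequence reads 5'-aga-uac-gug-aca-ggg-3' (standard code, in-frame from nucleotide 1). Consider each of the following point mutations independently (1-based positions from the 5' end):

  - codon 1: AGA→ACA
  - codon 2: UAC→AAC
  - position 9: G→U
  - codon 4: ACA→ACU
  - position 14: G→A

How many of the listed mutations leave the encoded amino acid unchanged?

Codon 1: AGA (Arg) → ACA (Thr) — missense.
Codon 2: UAC (Tyr) → AAC (Asn) — missense.
Codon 3: GUG (Val) → GUU (Val) — synonymous.
Codon 4: ACA (Thr) → ACU (Thr) — synonymous.
Codon 5: GGG (Gly) → GAG (Glu) — missense.
Synonymous: 2 of 5.

2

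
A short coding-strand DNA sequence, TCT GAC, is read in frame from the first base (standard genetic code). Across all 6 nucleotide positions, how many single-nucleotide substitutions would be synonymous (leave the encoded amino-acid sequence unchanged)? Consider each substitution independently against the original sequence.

Codon 1 (TCT, Ser): 3 synonymous substitutions.
Codon 2 (GAC, Asp): 1 synonymous substitution.
Total: 3 + 1 = 4.

4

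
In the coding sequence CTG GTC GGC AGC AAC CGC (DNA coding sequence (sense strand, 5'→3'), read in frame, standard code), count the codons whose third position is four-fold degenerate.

Codon 1 CTG (Leu): third position 4-fold.
Codon 2 GTC (Val): third position 4-fold.
Codon 3 GGC (Gly): third position 4-fold.
Codon 4 AGC (Ser): third position 2-fold.
Codon 5 AAC (Asn): third position 2-fold.
Codon 6 CGC (Arg): third position 4-fold.
Four-fold degenerate third positions: 4.

4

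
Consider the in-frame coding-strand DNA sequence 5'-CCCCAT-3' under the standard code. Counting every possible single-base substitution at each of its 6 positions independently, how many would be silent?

4

Codon 1 (CCC, Pro): 3 synonymous substitutions.
Codon 2 (CAT, His): 1 synonymous substitution.
Total: 3 + 1 = 4.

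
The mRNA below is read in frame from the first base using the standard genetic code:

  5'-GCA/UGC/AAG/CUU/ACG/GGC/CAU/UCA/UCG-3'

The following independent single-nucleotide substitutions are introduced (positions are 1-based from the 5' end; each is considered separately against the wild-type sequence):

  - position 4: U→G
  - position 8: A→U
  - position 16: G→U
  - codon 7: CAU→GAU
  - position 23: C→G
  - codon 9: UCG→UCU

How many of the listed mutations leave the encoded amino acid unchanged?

1

Codon 2: UGC (Cys) → GGC (Gly) — missense.
Codon 3: AAG (Lys) → AUG (Met) — missense.
Codon 6: GGC (Gly) → UGC (Cys) — missense.
Codon 7: CAU (His) → GAU (Asp) — missense.
Codon 8: UCA (Ser) → UGA (Stop) — nonsense.
Codon 9: UCG (Ser) → UCU (Ser) — synonymous.
Synonymous: 1 of 6.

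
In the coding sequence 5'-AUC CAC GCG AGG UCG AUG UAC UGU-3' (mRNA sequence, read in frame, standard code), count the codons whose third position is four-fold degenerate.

2

Codon 1 AUC (Ile): third position 3-fold.
Codon 2 CAC (His): third position 2-fold.
Codon 3 GCG (Ala): third position 4-fold.
Codon 4 AGG (Arg): third position 2-fold.
Codon 5 UCG (Ser): third position 4-fold.
Codon 6 AUG (Met): third position 1-fold.
Codon 7 UAC (Tyr): third position 2-fold.
Codon 8 UGU (Cys): third position 2-fold.
Four-fold degenerate third positions: 2.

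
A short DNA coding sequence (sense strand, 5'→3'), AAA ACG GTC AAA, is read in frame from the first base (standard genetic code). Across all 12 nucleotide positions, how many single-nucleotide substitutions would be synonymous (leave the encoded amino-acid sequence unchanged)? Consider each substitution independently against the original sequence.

Codon 1 (AAA, Lys): 1 synonymous substitution.
Codon 2 (ACG, Thr): 3 synonymous substitutions.
Codon 3 (GTC, Val): 3 synonymous substitutions.
Codon 4 (AAA, Lys): 1 synonymous substitution.
Total: 1 + 3 + 3 + 1 = 8.

8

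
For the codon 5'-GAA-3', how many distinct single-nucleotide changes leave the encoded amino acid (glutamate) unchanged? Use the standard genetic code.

Position 1: none → 0 synonymous.
Position 2: none → 0 synonymous.
Position 3: GAG → 1 synonymous.
Total: 0 + 0 + 1 = 1.

1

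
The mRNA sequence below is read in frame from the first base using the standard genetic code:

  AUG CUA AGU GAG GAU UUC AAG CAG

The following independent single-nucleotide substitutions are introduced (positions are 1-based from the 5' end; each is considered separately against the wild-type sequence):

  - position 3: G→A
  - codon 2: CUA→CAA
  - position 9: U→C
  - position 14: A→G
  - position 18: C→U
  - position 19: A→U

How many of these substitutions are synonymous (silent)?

2

Codon 1: AUG (Met) → AUA (Ile) — missense.
Codon 2: CUA (Leu) → CAA (Gln) — missense.
Codon 3: AGU (Ser) → AGC (Ser) — synonymous.
Codon 5: GAU (Asp) → GGU (Gly) — missense.
Codon 6: UUC (Phe) → UUU (Phe) — synonymous.
Codon 7: AAG (Lys) → UAG (Stop) — nonsense.
Synonymous: 2 of 6.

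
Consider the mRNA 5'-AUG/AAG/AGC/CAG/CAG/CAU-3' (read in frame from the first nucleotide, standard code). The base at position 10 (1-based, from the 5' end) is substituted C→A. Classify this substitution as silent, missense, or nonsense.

Position 10 falls in codon 4: CAG → Gln.
After the substitution the codon is AAG → Lys.
Gln ≠ Lys, so this is a missense mutation.

missense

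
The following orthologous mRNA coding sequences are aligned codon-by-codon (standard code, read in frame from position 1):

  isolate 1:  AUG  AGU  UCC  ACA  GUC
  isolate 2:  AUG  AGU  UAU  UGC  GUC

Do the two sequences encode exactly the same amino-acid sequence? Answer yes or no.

no

Codon 1: AUG Met / AUG Met — identical.
Codon 2: AGU Ser / AGU Ser — identical.
Codon 3: UCC Ser / UAU Tyr — nonsynonymous.
Codon 4: ACA Thr / UGC Cys — nonsynonymous.
Codon 5: GUC Val / GUC Val — identical.
Nonsynonymous differences: 2 → different protein.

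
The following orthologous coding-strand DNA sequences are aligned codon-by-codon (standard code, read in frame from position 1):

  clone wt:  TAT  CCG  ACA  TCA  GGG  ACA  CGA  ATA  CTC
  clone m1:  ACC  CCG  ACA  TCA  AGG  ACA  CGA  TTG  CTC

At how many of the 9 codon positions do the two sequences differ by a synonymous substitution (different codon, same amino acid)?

0

Codon 1: TAT Tyr / ACC Thr — nonsynonymous.
Codon 2: CCG Pro / CCG Pro — identical.
Codon 3: ACA Thr / ACA Thr — identical.
Codon 4: TCA Ser / TCA Ser — identical.
Codon 5: GGG Gly / AGG Arg — nonsynonymous.
Codon 6: ACA Thr / ACA Thr — identical.
Codon 7: CGA Arg / CGA Arg — identical.
Codon 8: ATA Ile / TTG Leu — nonsynonymous.
Codon 9: CTC Leu / CTC Leu — identical.
Synonymous differences: 0.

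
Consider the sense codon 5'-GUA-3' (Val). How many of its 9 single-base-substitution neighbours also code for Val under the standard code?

Position 1: none → 0 synonymous.
Position 2: none → 0 synonymous.
Position 3: GUU, GUC, GUG → 3 synonymous.
Total: 0 + 0 + 3 = 3.

3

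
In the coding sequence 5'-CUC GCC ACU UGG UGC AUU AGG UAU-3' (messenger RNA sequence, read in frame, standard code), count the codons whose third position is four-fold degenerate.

Codon 1 CUC (Leu): third position 4-fold.
Codon 2 GCC (Ala): third position 4-fold.
Codon 3 ACU (Thr): third position 4-fold.
Codon 4 UGG (Trp): third position 1-fold.
Codon 5 UGC (Cys): third position 2-fold.
Codon 6 AUU (Ile): third position 3-fold.
Codon 7 AGG (Arg): third position 2-fold.
Codon 8 UAU (Tyr): third position 2-fold.
Four-fold degenerate third positions: 3.

3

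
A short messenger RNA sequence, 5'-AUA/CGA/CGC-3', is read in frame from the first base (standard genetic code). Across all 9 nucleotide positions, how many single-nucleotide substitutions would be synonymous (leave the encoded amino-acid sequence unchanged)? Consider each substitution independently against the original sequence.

Codon 1 (AUA, Ile): 2 synonymous substitutions.
Codon 2 (CGA, Arg): 4 synonymous substitutions.
Codon 3 (CGC, Arg): 3 synonymous substitutions.
Total: 2 + 4 + 3 = 9.

9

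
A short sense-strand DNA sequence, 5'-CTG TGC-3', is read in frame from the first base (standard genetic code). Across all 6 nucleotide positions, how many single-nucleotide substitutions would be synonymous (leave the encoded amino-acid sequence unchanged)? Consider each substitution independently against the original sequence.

Codon 1 (CTG, Leu): 4 synonymous substitutions.
Codon 2 (TGC, Cys): 1 synonymous substitution.
Total: 4 + 1 = 5.

5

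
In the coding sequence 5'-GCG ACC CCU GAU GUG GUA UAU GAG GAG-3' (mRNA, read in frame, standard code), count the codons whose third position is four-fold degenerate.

Codon 1 GCG (Ala): third position 4-fold.
Codon 2 ACC (Thr): third position 4-fold.
Codon 3 CCU (Pro): third position 4-fold.
Codon 4 GAU (Asp): third position 2-fold.
Codon 5 GUG (Val): third position 4-fold.
Codon 6 GUA (Val): third position 4-fold.
Codon 7 UAU (Tyr): third position 2-fold.
Codon 8 GAG (Glu): third position 2-fold.
Codon 9 GAG (Glu): third position 2-fold.
Four-fold degenerate third positions: 5.

5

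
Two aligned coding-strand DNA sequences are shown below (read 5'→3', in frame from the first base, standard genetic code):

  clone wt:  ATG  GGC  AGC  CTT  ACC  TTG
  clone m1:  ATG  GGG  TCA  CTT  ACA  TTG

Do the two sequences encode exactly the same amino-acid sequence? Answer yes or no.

yes

Codon 1: ATG Met / ATG Met — identical.
Codon 2: GGC Gly / GGG Gly — synonymous.
Codon 3: AGC Ser / TCA Ser — synonymous.
Codon 4: CTT Leu / CTT Leu — identical.
Codon 5: ACC Thr / ACA Thr — synonymous.
Codon 6: TTG Leu / TTG Leu — identical.
Nonsynonymous differences: 0 → same protein.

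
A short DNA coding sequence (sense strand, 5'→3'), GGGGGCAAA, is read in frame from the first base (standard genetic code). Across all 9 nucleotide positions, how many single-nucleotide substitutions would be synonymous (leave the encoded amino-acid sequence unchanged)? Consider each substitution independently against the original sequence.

7

Codon 1 (GGG, Gly): 3 synonymous substitutions.
Codon 2 (GGC, Gly): 3 synonymous substitutions.
Codon 3 (AAA, Lys): 1 synonymous substitution.
Total: 3 + 3 + 1 = 7.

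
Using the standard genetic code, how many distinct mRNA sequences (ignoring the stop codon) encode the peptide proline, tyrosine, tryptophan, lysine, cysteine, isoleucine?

Pro: 4 codons.
Tyr: 2 codons.
Trp: 1 codon.
Lys: 2 codons.
Cys: 2 codons.
Ile: 3 codons.
4 × 2 × 1 × 2 × 2 × 3 = 96.

96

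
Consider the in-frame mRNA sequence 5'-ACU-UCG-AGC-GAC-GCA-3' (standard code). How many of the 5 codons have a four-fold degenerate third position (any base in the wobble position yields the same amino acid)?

Codon 1 ACU (Thr): third position 4-fold.
Codon 2 UCG (Ser): third position 4-fold.
Codon 3 AGC (Ser): third position 2-fold.
Codon 4 GAC (Asp): third position 2-fold.
Codon 5 GCA (Ala): third position 4-fold.
Four-fold degenerate third positions: 3.

3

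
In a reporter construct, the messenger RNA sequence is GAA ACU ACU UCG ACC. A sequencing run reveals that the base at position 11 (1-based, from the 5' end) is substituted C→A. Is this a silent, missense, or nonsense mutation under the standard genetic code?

Position 11 falls in codon 4: UCG → Ser.
After the substitution the codon is UAG → Stop.
The new codon is a stop codon, so this is a nonsense mutation.

nonsense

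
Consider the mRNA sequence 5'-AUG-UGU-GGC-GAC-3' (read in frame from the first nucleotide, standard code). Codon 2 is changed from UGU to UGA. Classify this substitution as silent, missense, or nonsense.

nonsense

Position 6 falls in codon 2: UGU → Cys.
After the substitution the codon is UGA → Stop.
The new codon is a stop codon, so this is a nonsense mutation.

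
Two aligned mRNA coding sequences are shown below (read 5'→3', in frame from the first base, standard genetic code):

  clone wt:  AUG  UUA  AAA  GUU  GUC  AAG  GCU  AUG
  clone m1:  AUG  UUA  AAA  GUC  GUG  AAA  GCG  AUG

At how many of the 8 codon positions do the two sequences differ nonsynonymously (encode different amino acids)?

Codon 1: AUG Met / AUG Met — identical.
Codon 2: UUA Leu / UUA Leu — identical.
Codon 3: AAA Lys / AAA Lys — identical.
Codon 4: GUU Val / GUC Val — synonymous.
Codon 5: GUC Val / GUG Val — synonymous.
Codon 6: AAG Lys / AAA Lys — synonymous.
Codon 7: GCU Ala / GCG Ala — synonymous.
Codon 8: AUG Met / AUG Met — identical.
Nonsynonymous differences: 0.

0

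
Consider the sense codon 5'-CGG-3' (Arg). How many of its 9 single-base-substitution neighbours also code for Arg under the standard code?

Position 1: AGG → 1 synonymous.
Position 2: none → 0 synonymous.
Position 3: CGT, CGC, CGA → 3 synonymous.
Total: 1 + 0 + 3 = 4.

4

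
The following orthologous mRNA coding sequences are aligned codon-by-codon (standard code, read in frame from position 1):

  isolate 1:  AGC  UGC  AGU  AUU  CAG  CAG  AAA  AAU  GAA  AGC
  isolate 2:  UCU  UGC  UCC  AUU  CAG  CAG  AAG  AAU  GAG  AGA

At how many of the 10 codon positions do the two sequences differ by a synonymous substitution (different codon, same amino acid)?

4

Codon 1: AGC Ser / UCU Ser — synonymous.
Codon 2: UGC Cys / UGC Cys — identical.
Codon 3: AGU Ser / UCC Ser — synonymous.
Codon 4: AUU Ile / AUU Ile — identical.
Codon 5: CAG Gln / CAG Gln — identical.
Codon 6: CAG Gln / CAG Gln — identical.
Codon 7: AAA Lys / AAG Lys — synonymous.
Codon 8: AAU Asn / AAU Asn — identical.
Codon 9: GAA Glu / GAG Glu — synonymous.
Codon 10: AGC Ser / AGA Arg — nonsynonymous.
Synonymous differences: 4.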